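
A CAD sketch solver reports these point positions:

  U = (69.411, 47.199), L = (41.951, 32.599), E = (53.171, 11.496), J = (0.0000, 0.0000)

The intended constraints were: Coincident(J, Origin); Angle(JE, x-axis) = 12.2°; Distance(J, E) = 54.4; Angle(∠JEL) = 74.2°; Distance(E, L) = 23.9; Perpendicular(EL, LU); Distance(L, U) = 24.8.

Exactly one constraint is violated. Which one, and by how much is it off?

Distance(L, U) = 24.8 — off by 6.30.

J = (0.00, 0.00) ✓; JE at 12.20° ✓; |JE| = 54.40 ✓; ∠JEL = 74.20° ✓; |EL| = 23.90 ✓; ∠(EL, LU) = 90.00° ✓; |LU| = 31.10 ✗.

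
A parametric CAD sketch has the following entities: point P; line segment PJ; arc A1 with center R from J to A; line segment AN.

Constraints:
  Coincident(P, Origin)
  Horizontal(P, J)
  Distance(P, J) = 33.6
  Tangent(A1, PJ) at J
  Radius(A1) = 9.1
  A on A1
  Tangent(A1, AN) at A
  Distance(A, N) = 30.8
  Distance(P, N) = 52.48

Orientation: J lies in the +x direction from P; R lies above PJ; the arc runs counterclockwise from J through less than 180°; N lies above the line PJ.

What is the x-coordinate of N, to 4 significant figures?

32.51

P is at the origin; P and J share the same y with |PJ| = 33.6 and J on the +x side, so J = (33.60, 0.000). Tangency of A1 to PJ means the radius RJ is perpendicular to PJ, so R = J + (0, 9.1) = (33.60, 9.100). Since RA ⟂ AN (tangency), |RN| = √(9.1² + 30.8²) = 32.12 regardless of where A sits on A1. So N lies on both circle(P, 52.48) and circle(R, 32.12); the above-PJ intersection is N = (32.51, 41.20). A is the foot of the tangent from N: A = (42.23, 11.97).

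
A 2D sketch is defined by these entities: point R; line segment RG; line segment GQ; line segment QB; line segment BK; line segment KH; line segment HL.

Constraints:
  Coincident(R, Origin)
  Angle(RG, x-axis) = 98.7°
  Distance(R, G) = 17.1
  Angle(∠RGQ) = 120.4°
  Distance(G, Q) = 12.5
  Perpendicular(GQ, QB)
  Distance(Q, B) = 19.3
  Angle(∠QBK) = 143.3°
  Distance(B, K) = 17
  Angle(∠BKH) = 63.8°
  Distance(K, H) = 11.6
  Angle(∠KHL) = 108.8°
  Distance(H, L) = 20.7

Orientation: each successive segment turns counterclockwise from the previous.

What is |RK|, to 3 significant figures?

21.2

R is at the origin; RG runs at 98.7° with length 17.1, so G = (-2.59, 16.9). ∠RGQ = 120.4° gives GQ at 158° from the x-axis; with |GQ| = 12.5, Q = (-14.2, 21.5). The perpendicularity gives QB at right angles to GQ, so QB runs at -112°; with |QB| = 19.3, B = (-21.3, 3.59). ∠QBK = 143.3° gives BK at -75.0° from the x-axis; with |BK| = 17.0, K = (-16.9, -12.8). Then |RK| = |K − R| = 21.2.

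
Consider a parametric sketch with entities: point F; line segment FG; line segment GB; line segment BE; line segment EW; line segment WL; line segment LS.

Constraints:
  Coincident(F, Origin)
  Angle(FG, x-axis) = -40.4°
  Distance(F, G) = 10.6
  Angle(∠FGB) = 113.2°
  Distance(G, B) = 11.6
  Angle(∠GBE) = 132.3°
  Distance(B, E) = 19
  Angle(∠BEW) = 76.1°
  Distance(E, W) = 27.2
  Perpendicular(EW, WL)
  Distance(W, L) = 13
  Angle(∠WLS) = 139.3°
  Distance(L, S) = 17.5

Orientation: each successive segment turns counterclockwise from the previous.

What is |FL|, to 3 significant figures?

6.01

F is at the origin; FG runs at -40.4° with length 10.6, so G = (8.07, -6.87). ∠FGB = 113.2° gives GB at 26.4° from the x-axis; with |GB| = 11.6, B = (18.5, -1.71). ∠GBE = 132.3° gives BE at 74.1° from the x-axis; with |BE| = 19.0, E = (23.7, 16.6). ∠BEW = 76.1° gives EW at 178° from the x-axis; with |EW| = 27.2, W = (-3.52, 17.5). The perpendicularity gives WL at right angles to EW, so WL runs at -92.0°; with |WL| = 13.0, L = (-3.97, 4.52). Then |FL| = |L − F| = 6.01.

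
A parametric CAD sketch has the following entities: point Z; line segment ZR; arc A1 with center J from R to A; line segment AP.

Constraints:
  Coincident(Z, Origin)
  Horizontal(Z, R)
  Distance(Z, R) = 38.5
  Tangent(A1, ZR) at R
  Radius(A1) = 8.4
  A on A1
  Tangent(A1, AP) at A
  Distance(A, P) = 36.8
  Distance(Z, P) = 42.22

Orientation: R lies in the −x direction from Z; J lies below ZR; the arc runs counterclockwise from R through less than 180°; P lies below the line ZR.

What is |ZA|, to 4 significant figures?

46.42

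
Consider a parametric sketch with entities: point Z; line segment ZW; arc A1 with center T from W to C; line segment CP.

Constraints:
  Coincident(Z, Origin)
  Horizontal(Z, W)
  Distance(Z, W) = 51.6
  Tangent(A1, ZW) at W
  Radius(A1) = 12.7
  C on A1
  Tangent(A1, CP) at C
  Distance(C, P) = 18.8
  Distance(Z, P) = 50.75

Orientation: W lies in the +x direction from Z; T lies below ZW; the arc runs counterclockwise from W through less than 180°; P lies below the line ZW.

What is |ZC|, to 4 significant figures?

41.05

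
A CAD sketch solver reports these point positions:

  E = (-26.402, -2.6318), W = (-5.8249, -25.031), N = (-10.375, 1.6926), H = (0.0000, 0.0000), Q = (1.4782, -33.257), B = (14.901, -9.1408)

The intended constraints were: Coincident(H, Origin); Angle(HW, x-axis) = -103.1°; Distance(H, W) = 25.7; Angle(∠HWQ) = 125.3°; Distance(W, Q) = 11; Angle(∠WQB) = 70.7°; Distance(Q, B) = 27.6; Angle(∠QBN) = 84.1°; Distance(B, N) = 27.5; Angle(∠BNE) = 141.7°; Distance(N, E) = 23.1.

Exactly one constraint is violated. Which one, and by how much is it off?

Distance(N, E) = 23.1 — off by 6.50.

H = (0.00, 0.00) ✓; HW at -103.1° ✓; |HW| = 25.70 ✓; ∠HWQ = 125.3° ✓; |WQ| = 11.00 ✓; ∠WQB = 70.70° ✓; |QB| = 27.60 ✓; ∠QBN = 84.10° ✓; |BN| = 27.50 ✓; ∠BNE = 141.7° ✓; |NE| = 16.60 ✗.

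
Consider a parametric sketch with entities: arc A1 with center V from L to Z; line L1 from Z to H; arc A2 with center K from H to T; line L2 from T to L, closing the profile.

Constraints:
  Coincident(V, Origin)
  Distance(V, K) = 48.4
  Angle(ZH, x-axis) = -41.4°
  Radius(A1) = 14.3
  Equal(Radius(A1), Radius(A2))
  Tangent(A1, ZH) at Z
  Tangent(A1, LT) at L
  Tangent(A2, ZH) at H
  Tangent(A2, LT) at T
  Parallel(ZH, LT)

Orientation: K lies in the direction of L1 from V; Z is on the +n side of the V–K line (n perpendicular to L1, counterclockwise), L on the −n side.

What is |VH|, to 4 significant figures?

50.47

The slot axis is L1's direction at -41.4°, so u = (cos -41.4°, sin -41.4°) = (0.7501, -0.6613) and n = (−sin -41.4°, cos -41.4°) = (0.6613, 0.7501). V is at the origin and K lies 48.4 along u from V, so K = 48.4·u = (36.31, -32.01). Tangency of A1 to both parallel lines with radius 14.3 puts Z and L at V ± 14.3·n: Z = (9.457, 10.73), L = (-9.457, -10.73). Equal radii place H and T the same way about K: H = K + 14.3·n = (45.76, -21.28), T = K − 14.3·n = (26.85, -42.73). Then |VH| = |H − V| = 50.47.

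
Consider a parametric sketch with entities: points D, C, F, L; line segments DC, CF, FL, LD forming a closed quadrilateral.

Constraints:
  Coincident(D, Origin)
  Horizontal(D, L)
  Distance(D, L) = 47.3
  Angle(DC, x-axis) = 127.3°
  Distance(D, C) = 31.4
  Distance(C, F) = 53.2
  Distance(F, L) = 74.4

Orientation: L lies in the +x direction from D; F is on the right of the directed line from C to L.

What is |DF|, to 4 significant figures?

35.47

D is at the origin; DL is horizontal with |DL| = 47.3 and L in +x, so L = (47.3, 0). DC runs at 127.3° with |DC| = 31.4, so C = (-19.03, 24.98). F is determined by |CF| = 53.2 and |FL| = 74.4 together: it lies at the intersection of circle(C, 53.2) and circle(L, 74.4). With |CL| = 70.88, the foot of the radical line on CL is 16.35 from C and the perpendicular offset is √(53.2² − 16.35²) = 50.62. Taking the right-of-CL solution: F = (-21.56, -28.16).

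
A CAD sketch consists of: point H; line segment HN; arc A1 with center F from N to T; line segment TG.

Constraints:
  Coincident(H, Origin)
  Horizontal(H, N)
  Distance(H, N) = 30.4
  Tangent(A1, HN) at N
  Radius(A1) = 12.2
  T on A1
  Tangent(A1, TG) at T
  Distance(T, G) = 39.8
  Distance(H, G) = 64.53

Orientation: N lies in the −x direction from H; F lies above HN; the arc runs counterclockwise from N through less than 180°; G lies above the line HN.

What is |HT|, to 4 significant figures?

26.00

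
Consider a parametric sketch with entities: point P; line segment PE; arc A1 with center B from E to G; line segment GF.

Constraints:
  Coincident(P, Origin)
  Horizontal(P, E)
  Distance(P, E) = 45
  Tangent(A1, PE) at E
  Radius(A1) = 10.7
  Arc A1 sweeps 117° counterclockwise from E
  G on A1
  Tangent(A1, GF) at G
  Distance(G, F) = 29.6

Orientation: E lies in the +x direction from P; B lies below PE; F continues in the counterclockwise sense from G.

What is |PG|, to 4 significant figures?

38.73

Since A1 is tangent to PE there, BE ⟂ PE, so B = E + (0, -10.7) = (45.00, -10.70). On A1, E sits at bearing 90° from B; a 117° counterclockwise sweep puts G at bearing 207°, so G = B + 10.7·(cos 207°, sin 207°) = (35.47, -15.56). Then |PG| = |G − P| = 38.73.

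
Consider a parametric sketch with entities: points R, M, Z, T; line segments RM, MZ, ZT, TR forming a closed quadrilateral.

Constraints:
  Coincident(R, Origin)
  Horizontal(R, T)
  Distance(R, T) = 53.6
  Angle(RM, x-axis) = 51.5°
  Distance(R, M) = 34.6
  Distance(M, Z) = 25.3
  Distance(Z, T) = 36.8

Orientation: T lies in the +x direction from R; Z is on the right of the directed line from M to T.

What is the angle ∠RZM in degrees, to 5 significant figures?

108.12°

Checks: |MZ| = 25.30 ✓; |ZT| = 36.80 ✓.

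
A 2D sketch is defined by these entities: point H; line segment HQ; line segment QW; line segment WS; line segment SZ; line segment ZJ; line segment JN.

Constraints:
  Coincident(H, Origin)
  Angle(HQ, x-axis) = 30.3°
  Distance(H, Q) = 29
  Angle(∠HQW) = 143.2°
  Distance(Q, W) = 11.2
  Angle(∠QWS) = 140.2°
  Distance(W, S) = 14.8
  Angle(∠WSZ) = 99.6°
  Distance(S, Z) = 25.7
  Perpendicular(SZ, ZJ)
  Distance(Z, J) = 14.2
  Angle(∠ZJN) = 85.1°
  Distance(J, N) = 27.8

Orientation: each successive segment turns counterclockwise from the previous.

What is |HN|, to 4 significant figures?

39.75

H is at the origin; HQ runs at 30.3° with length 29.0, so Q = (25.04, 14.63). ∠HQW = 143.2° gives QW at 67.10° from the x-axis; with |QW| = 11.2, W = (29.40, 24.95). ∠QWS = 140.2° gives WS at 106.9° from the x-axis; with |WS| = 14.8, S = (25.09, 39.11). ∠WSZ = 99.6° gives SZ at -172.7° from the x-axis; with |SZ| = 25.7, Z = (-0.3974, 35.84). The perpendicularity gives ZJ at right angles to SZ, so ZJ runs at -82.70°; with |ZJ| = 14.2, J = (1.407, 21.76). ∠ZJN = 85.1° gives JN at 12.20° from the x-axis; with |JN| = 27.8, N = (28.58, 27.63). Then |HN| = |N − H| = 39.75.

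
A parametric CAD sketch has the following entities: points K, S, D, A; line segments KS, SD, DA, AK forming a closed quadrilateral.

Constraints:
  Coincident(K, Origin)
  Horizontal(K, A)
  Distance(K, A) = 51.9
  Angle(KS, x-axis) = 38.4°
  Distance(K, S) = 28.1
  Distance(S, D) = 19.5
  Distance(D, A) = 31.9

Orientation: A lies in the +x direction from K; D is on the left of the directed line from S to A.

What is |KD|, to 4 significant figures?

47.58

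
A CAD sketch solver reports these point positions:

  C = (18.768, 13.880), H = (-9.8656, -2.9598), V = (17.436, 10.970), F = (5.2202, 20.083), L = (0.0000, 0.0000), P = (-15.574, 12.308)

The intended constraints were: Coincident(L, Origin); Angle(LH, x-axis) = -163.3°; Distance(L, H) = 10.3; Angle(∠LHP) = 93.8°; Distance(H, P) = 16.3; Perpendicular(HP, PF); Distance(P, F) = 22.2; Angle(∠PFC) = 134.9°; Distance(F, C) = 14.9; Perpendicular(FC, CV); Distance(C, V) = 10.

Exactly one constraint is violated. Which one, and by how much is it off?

Distance(C, V) = 10 — off by 6.80.

L = (0.00, 0.00) ✓; LH at -163.3° ✓; |LH| = 10.30 ✓; ∠LHP = 93.80° ✓; |HP| = 16.30 ✓; ∠(HP, PF) = 90.00° ✓; |PF| = 22.20 ✓; ∠PFC = 134.9° ✓; |FC| = 14.90 ✓; ∠(FC, CV) = 89.99° ✓; |CV| = 3.200 ✗.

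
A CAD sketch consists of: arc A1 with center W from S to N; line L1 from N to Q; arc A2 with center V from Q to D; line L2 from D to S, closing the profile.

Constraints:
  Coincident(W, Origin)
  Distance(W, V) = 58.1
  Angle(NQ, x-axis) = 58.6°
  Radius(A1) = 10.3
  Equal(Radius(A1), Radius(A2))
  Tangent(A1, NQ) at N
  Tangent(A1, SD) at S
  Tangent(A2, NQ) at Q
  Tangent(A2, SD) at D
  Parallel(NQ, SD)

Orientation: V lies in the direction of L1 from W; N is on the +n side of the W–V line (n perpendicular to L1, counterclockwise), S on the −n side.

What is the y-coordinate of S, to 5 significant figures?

-5.3664

The slot axis is L1's direction at 58.6°, so u = (cos 58.6°, sin 58.6°) = (0.52101, 0.85355) and n = (−sin 58.6°, cos 58.6°) = (-0.85355, 0.52101). W is at the origin and V lies 58.1 along u from W, so V = 58.1·u = (30.271, 49.591). Tangency of A1 to both parallel lines with radius 10.3 puts N and S at W ± 10.3·n: N = (-8.7916, 5.3664), S = (8.7916, -5.3664). So S.y = -5.3664.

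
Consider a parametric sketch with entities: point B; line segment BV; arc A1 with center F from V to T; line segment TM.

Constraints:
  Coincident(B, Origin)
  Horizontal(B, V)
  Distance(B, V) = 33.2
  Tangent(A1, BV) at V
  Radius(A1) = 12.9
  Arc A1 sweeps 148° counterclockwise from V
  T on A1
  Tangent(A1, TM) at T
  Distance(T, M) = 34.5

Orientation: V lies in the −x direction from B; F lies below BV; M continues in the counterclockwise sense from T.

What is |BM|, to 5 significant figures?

43.479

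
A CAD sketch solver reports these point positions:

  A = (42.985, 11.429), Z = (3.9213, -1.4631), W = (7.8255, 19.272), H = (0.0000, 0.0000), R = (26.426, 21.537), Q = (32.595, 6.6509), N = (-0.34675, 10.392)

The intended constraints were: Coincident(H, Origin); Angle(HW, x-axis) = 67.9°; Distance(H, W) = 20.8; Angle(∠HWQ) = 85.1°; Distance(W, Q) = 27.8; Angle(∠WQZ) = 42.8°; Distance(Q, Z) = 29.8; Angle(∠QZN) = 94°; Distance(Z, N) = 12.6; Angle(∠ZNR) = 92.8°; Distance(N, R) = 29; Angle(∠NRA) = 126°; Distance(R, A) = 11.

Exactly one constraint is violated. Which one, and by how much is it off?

Distance(R, A) = 11 — off by 8.40.

H = (0.00, 0.00) ✓; HW at 67.90° ✓; |HW| = 20.80 ✓; ∠HWQ = 85.10° ✓; |WQ| = 27.80 ✓; ∠WQZ = 42.80° ✓; |QZ| = 29.80 ✓; ∠QZN = 94.00° ✓; |ZN| = 12.60 ✓; ∠ZNR = 92.80° ✓; |NR| = 29.00 ✓; ∠NRA = 126.0° ✓; |RA| = 19.40 ✗.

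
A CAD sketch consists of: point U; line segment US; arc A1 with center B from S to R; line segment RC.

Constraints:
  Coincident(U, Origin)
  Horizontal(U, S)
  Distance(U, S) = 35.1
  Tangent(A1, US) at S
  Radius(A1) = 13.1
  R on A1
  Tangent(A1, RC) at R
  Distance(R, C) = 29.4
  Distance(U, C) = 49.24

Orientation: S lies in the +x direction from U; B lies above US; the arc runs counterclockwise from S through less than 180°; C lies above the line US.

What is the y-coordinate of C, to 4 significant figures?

43.18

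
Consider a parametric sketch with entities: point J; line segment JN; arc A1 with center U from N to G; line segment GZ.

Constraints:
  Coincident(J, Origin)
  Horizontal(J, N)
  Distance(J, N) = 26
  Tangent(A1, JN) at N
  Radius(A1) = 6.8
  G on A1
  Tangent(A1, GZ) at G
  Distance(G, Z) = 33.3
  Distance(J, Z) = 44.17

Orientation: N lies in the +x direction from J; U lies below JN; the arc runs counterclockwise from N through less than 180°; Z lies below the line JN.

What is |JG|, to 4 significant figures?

20.34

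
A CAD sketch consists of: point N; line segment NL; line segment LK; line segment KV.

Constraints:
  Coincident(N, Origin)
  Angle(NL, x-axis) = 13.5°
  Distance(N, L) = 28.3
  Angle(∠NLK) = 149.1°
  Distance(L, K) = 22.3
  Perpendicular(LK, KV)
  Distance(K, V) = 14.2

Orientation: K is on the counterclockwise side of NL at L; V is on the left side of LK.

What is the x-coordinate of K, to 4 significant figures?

43.45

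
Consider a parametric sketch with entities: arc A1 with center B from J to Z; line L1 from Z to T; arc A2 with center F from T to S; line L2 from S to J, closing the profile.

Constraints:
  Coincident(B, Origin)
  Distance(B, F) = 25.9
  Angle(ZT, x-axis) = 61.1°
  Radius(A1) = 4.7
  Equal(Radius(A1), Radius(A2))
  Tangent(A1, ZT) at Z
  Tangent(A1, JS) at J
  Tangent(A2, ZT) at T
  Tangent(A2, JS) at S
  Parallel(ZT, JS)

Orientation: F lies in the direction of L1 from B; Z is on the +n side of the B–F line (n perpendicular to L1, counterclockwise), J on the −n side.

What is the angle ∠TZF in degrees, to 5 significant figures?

10.285°

The slot axis is L1's direction at 61.1°, so u = (cos 61.1°, sin 61.1°) = (0.48328, 0.87546) and n = (−sin 61.1°, cos 61.1°) = (-0.87546, 0.48328). B is at the origin and F lies 25.9 along u from B, so F = 25.9·u = (12.517, 22.675). Tangency of A1 to both parallel lines with radius 4.7 puts Z and J at B ± 4.7·n: Z = (-4.1147, 2.2714), J = (4.1147, -2.2714). Equal radii place T and S the same way about F: T = F + 4.7·n = (8.4023, 24.946), S = F − 4.7·n = (16.632, 20.403). Then cos ∠TZF = ZT·ZF / (|ZT||ZF|), giving 10.285°.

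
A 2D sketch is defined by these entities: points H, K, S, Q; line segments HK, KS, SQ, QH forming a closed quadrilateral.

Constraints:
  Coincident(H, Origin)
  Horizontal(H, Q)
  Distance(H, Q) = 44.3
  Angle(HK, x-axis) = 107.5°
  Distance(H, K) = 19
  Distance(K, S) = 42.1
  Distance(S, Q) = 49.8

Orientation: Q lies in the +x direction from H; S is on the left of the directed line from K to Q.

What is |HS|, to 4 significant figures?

52.84

H is at the origin; H and Q share the same y with |HQ| = 44.3 and Q in +x, so Q = (44.3, 0). HK runs at 107.5° with |HK| = 19.0, so K = (-5.713, 18.12). S is determined by |KS| = 42.1 and |SQ| = 49.8 together: it lies at the intersection of circle(K, 42.1) and circle(Q, 49.8). With |KQ| = 53.19, the foot of the radical line on KQ is 19.95 from K and the perpendicular offset is √(42.1² − 19.95²) = 37.08. Taking the left-of-KQ solution: S = (25.67, 46.18).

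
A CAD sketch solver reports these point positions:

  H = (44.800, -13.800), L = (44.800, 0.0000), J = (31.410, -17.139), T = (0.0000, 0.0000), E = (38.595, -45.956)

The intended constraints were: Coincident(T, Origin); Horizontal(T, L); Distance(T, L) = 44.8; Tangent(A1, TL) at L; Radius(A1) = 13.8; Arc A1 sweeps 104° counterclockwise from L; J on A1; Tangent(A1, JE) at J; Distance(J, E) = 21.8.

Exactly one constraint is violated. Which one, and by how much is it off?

Distance(J, E) = 21.8 — off by 7.90.

T = (0.00, 0.00) ✓; T.y = 0.00, L.y = 0.00 ✓; |TL| = 44.80 ✓; ∠(HL, LT) = 90.00° ✓; |HL| = 13.80 ✓; bearing(H→J) − bearing(H→L) = 104.0° ✓; |HJ| = 13.80 ✓; ∠(HJ, JE) = 90.00° ✓; |JE| = 29.70 ✗.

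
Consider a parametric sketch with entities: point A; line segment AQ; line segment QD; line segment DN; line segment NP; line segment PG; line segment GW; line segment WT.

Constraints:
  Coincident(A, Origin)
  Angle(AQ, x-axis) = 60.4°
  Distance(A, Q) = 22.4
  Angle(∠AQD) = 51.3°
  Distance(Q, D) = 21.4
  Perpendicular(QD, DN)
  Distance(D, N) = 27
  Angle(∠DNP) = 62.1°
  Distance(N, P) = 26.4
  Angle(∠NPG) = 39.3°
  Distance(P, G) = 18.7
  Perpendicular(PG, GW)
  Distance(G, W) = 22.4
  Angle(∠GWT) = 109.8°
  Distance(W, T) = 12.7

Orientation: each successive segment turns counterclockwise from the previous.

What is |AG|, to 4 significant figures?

6.956

∠DNP = 62.1° gives NP at 37.00° from the x-axis; with |NP| = 26.4, P = (15.29, 5.320). ∠NPG = 39.3° gives PG at 177.7° from the x-axis; with |PG| = 18.7, G = (-3.397, 6.070). Then |AG| = |G − A| = 6.956.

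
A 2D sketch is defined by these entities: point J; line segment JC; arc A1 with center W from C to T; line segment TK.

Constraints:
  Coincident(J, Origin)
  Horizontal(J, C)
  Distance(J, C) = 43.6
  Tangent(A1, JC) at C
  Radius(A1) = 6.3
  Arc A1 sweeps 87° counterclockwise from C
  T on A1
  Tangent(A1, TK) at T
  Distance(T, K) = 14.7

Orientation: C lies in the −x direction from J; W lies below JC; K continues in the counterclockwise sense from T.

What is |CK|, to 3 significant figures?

21.8

J is at the origin; JC is horizontal with |JC| = 43.6 and C on the −x side, so C = (-43.6, 0.00). Since A1 is tangent to JC there, WC ⟂ JC, so W = C + (0, -6.3) = (-43.6, -6.30). On A1, C sits at bearing 90° from W; an 87° counterclockwise sweep puts T at bearing 177°, so T = W + 6.3·(cos 177°, sin 177°) = (-49.9, -5.97). Tangency of A1 to TK means the radius WT is perpendicular to TK, so TK runs along (−sin 177°, cos 177°); with |TK| = 14.7, K = (-50.7, -20.7). Then |CK| = |K − C| = 21.8.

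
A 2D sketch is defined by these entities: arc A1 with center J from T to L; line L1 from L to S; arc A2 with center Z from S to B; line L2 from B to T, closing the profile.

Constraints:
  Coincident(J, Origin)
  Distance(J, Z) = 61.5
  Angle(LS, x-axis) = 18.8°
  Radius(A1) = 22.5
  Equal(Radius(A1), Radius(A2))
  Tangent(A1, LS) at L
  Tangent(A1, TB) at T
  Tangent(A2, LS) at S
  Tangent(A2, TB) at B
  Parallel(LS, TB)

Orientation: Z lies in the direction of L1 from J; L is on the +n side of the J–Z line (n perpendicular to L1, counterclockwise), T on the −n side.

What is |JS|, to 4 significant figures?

65.49

The slot axis is L1's direction at 18.8°, so u = (cos 18.8°, sin 18.8°) = (0.9466, 0.3223) and n = (−sin 18.8°, cos 18.8°) = (-0.3223, 0.9466). J is at the origin and Z lies 61.5 along u from J, so Z = 61.5·u = (58.22, 19.82). Tangency of A1 to both parallel lines with radius 22.5 puts L and T at J ± 22.5·n: L = (-7.251, 21.30), T = (7.251, -21.30). Equal radii place S and B the same way about Z: S = Z + 22.5·n = (50.97, 41.12), B = Z − 22.5·n = (65.47, -1.480). Then |JS| = |S − J| = 65.49.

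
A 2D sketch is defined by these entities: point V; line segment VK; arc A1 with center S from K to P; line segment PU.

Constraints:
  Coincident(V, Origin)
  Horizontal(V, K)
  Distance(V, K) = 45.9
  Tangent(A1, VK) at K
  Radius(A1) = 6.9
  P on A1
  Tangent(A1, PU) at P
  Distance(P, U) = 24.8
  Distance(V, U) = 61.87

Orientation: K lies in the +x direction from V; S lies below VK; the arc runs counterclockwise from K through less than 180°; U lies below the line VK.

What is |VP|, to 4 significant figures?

41.42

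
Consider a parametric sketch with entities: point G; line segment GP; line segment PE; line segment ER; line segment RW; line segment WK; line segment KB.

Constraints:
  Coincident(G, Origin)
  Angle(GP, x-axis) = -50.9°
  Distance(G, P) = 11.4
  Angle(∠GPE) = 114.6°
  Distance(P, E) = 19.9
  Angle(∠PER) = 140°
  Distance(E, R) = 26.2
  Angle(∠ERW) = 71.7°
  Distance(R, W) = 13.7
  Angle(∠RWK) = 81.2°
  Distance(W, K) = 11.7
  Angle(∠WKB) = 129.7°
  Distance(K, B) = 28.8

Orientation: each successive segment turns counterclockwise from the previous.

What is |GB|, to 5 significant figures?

47.518

G is at the origin; GP runs at -50.9° with length 11.4, so P = (7.1897, -8.8469). ∠GPE = 114.6° gives PE at 14.500° from the x-axis; with |PE| = 19.9, E = (26.456, -3.8644). ∠PER = 140.0° gives ER at 54.500° from the x-axis; with |ER| = 26.2, R = (41.670, 17.465). ∠ERW = 71.7° gives RW at 162.80° from the x-axis; with |RW| = 13.7, W = (28.583, 21.517). ∠RWK = 81.2° gives WK at -98.400° from the x-axis; with |WK| = 11.7, K = (26.874, 9.9422). ∠WKB = 129.7° gives KB at -48.100° from the x-axis; with |KB| = 28.8, B = (46.107, -11.494). Then |GB| = |B − G| = 47.518.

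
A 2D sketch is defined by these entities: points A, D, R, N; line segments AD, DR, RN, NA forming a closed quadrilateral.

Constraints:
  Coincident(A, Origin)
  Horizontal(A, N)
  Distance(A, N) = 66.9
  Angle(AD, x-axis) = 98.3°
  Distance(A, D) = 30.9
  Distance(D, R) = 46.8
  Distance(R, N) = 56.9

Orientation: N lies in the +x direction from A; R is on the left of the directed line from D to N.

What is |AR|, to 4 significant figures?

62.50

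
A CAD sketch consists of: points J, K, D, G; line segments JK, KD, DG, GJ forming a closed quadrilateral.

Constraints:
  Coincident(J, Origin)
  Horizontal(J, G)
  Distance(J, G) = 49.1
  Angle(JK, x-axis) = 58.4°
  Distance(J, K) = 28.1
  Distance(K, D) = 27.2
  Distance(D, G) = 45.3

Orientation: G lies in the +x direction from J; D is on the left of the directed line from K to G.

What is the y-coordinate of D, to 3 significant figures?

42.8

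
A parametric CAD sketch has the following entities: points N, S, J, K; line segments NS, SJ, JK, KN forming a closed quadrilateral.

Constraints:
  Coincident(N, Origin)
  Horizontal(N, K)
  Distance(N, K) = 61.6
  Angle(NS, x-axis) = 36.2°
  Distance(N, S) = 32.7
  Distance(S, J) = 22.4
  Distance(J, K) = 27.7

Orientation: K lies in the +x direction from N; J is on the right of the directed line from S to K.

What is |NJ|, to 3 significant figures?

34.0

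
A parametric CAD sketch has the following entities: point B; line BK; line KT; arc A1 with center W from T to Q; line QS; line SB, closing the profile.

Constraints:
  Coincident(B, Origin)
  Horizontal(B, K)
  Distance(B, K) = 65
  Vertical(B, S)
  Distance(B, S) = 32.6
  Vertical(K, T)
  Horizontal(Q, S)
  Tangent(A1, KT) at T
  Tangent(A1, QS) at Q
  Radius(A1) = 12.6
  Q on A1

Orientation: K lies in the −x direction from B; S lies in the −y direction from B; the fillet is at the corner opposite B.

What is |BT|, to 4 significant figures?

68.01

B is at the origin; BK is horizontal with |BK| = 65.0 and K on the −x side, so K = (-65.00, 0.000). B and S share the same x with |BS| = 32.6 and S on the −y side, so S = (0.000, -32.60). The virtual corner opposite B is at (-65.00, -32.60). A1 meets KT tangentially, so WT is at right angles to KT and since A1 is tangent to QS there, WQ ⟂ QS, with radius 12.6, so the center W sits 12.6 in from both sides at W = (-52.40, -20.00). That places the tangent points at T = (-65.00, -20.00) on KT and Q = (-52.40, -32.60) on QS. Then |BT| = |T − B| = 68.01.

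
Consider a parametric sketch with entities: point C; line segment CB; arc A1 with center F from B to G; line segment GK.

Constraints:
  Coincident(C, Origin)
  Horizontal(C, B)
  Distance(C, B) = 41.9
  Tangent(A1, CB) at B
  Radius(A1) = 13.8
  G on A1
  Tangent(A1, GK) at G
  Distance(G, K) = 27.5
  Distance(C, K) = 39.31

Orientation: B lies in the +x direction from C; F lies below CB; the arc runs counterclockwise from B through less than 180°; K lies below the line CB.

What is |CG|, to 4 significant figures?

30.34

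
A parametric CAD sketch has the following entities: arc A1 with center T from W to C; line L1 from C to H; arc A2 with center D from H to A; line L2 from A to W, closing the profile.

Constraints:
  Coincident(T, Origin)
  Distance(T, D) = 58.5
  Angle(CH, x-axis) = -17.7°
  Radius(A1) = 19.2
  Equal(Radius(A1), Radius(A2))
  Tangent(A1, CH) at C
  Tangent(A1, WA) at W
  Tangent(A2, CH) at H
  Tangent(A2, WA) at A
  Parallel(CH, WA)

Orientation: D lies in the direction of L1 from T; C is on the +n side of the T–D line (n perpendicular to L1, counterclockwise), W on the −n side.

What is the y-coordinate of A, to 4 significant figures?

-36.08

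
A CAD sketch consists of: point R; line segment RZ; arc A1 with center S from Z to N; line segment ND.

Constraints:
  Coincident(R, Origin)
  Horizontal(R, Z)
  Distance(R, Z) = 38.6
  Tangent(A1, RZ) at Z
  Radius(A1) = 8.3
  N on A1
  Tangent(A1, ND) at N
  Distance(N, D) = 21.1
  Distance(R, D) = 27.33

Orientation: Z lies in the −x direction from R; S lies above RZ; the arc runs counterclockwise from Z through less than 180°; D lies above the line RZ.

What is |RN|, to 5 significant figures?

32.253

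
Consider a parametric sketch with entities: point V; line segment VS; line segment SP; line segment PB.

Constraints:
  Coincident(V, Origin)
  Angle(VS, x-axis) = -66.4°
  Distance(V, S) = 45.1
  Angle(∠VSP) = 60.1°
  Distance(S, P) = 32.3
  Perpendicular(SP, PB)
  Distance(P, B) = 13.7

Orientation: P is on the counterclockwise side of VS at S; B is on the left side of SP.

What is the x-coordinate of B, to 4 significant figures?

26.26

V is at the origin; VS runs at -66.4° with length 45.1, so S = 45.1·(cos -66.4°, sin -66.4°) = (18.06, -41.33). ∠VSP = 60.1°, so SP runs at -66.4° + (180° − 60.1°) = 53.50° from the x-axis; with |SP| = 32.3, P = S + 32.3·(cos 53.50°, sin 53.50°) = (37.27, -15.36). SP ⟂ PB; with |PB| = 13.7 on the left of SP, B = P + 13.7·(-0.8039, 0.5948) = (26.26, -7.214). So B.x = 26.26.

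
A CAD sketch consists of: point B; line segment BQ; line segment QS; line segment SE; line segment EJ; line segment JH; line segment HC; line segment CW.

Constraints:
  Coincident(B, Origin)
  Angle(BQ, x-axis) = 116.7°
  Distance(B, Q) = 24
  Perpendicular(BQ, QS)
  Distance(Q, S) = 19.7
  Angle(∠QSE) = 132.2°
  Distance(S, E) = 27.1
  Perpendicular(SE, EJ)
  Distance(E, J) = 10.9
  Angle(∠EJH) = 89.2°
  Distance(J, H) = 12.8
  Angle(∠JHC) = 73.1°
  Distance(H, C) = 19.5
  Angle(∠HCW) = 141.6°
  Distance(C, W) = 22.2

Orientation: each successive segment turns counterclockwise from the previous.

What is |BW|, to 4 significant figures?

61.32

∠JHC = 73.1° gives HC at -177.8° from the x-axis; with |HC| = 19.5, C = (-41.36, -4.805). ∠HCW = 141.6° gives CW at -139.4° from the x-axis; with |CW| = 22.2, W = (-58.22, -19.25). Then |BW| = |W − B| = 61.32.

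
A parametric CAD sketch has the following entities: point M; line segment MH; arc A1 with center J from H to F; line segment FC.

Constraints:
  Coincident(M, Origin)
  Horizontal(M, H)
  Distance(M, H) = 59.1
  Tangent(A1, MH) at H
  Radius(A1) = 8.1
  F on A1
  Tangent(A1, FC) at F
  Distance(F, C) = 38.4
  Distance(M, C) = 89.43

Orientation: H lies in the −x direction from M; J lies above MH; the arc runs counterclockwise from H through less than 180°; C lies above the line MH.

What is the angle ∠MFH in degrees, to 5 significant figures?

99.498°

M is at the origin; MH is horizontal with |MH| = 59.1 and H on the −x side, so H = (-59.100, 0.0000). Tangency of A1 to MH means the radius JH is perpendicular to MH, so J = H + (0, 8.1) = (-59.100, 8.1000). Since JF ⟂ FC (tangency), |JC| = √(8.1² + 38.4²) = 39.245 regardless of where F sits on A1. So C lies on both circle(M, 89.43) and circle(J, 39.245); the above-MH intersection is C = (-78.991, 41.931). F is the foot of the tangent from C: F = (-53.115, 13.558).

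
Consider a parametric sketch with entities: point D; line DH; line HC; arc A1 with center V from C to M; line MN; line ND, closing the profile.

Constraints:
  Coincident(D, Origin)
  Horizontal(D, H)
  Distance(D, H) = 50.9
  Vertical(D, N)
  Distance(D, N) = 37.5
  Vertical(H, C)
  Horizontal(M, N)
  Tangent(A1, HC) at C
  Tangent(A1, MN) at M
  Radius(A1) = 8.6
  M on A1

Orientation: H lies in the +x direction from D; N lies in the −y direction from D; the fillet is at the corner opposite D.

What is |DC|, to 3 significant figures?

58.5

D is at the origin; D and H share the same y with |DH| = 50.9 and H on the +x side, so H = (50.9, 0.00). D and N share the same x with |DN| = 37.5 and N on the −y side, so N = (0.00, -37.5). The virtual corner opposite D is at (50.9, -37.5). A1 meets HC tangentially, so VC is at right angles to HC and the tangent condition forces VM to be normal to MN, with radius 8.6, so the center V sits 8.6 in from both sides at V = (42.3, -28.9). That places the tangent points at C = (50.9, -28.9) on HC and M = (42.3, -37.5) on MN. Then |DC| = |C − D| = 58.5.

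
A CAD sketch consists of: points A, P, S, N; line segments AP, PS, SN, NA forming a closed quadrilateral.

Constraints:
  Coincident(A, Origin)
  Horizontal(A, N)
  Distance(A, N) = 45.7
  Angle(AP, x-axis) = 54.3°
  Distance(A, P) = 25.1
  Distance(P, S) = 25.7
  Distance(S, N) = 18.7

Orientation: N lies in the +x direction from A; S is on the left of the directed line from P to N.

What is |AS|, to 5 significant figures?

44.020

A is at the origin; AN is horizontal with |AN| = 45.7 and N in +x, so N = (45.7, 0). AP runs at 54.3° with |AP| = 25.1, so P = (14.647, 20.383). S is determined by |PS| = 25.7 and |SN| = 18.7 together: it lies at the intersection of circle(P, 25.7) and circle(N, 18.7). With |PN| = 37.145, the foot of the radical line on PN is 22.756 from P and the perpendicular offset is √(25.7² − 22.756²) = 11.943. Taking the left-of-PN solution: S = (40.225, 17.880).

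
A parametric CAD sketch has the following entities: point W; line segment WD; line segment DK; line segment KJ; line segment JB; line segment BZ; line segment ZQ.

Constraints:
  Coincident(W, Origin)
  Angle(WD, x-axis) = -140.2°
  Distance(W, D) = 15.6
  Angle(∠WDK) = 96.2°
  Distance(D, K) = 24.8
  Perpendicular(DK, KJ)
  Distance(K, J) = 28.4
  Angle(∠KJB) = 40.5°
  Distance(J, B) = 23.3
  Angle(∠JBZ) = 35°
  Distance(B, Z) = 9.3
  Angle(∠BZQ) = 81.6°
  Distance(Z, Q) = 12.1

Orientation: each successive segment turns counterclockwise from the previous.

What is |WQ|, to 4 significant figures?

17.88

∠JBZ = 35.0° gives BZ at -41.90° from the x-axis; with |BZ| = 9.3, Z = (9.185, -18.34). ∠BZQ = 81.6° gives ZQ at 56.50° from the x-axis; with |ZQ| = 12.1, Q = (15.86, -8.247). Then |WQ| = |Q − W| = 17.88.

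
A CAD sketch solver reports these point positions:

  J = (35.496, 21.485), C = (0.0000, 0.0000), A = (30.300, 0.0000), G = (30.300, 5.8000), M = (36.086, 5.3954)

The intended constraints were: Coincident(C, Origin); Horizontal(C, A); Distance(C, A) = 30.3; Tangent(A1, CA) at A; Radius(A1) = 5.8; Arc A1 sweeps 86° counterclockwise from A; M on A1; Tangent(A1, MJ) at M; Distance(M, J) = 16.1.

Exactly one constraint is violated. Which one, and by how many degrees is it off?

Tangent(A1, MJ) at M — off by 6.10°.

C = (0.00, 0.00) ✓; C.y = 0.00, A.y = 0.00 ✓; |CA| = 30.30 ✓; ∠(GA, AC) = 90.00° ✓; |GA| = 5.800 ✓; bearing(G→M) − bearing(G→A) = 86.00° ✓; |GM| = 5.800 ✓; ∠(GM, MJ) = 83.90° ✗; |MJ| = 16.10 ✓.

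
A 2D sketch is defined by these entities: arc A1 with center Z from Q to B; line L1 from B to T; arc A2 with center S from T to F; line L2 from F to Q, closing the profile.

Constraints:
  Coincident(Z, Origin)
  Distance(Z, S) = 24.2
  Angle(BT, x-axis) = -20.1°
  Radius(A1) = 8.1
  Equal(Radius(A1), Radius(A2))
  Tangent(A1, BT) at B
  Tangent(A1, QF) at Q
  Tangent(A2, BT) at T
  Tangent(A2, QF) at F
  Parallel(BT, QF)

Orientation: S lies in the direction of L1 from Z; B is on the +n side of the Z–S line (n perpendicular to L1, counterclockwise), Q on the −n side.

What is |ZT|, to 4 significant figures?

25.52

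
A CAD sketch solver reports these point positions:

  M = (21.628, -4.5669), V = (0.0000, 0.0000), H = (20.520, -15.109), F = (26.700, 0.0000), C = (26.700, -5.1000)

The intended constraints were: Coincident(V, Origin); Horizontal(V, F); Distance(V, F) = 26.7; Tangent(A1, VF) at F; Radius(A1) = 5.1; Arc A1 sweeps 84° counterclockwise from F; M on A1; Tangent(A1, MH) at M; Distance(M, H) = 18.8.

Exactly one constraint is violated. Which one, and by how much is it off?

Distance(M, H) = 18.8 — off by 8.20.

V = (0.00, 0.00) ✓; V.y = 0.00, F.y = 0.00 ✓; |VF| = 26.70 ✓; ∠(CF, FV) = 90.00° ✓; |CF| = 5.100 ✓; bearing(C→M) − bearing(C→F) = 84.00° ✓; |CM| = 5.100 ✓; ∠(CM, MH) = 90.00° ✓; |MH| = 10.60 ✗.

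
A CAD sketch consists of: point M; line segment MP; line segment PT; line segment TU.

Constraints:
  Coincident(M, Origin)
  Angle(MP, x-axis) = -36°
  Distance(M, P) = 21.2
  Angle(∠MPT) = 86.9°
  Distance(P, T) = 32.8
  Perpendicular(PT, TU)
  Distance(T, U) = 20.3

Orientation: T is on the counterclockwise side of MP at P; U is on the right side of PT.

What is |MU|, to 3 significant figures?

52.2

M is at the origin; MP runs at -36.0° with length 21.2, so P = 21.2·(cos -36.0°, sin -36.0°) = (17.2, -12.5). ∠MPT = 86.9°, so PT runs at -36.0° + (180° − 86.9°) = 57.1° from the x-axis; with |PT| = 32.8, T = P + 32.8·(cos 57.1°, sin 57.1°) = (35.0, 15.1). PT is perpendicular to TU; with |TU| = 20.3 on the right of PT, U = T + 20.3·(0.840, -0.543) = (52.0, 4.05). Then |MU| = |U − M| = 52.2.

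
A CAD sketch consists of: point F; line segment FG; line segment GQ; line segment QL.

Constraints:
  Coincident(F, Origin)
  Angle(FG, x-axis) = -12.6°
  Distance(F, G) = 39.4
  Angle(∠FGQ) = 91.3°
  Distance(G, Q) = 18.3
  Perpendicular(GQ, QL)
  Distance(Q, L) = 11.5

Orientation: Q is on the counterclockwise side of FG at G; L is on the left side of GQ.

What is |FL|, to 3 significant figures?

33.9

F is at the origin; FG runs at -12.6° with length 39.4, so G = 39.4·(cos -12.6°, sin -12.6°) = (38.5, -8.59). ∠FGQ = 91.3°, so GQ runs at -12.6° + (180° − 91.3°) = 76.1° from the x-axis; with |GQ| = 18.3, Q = G + 18.3·(cos 76.1°, sin 76.1°) = (42.8, 9.17). The perpendicularity gives QL at right angles to GQ; with |QL| = 11.5 on the left of GQ, L = Q + 11.5·(-0.971, 0.240) = (31.7, 11.9). Then |FL| = |L − F| = 33.9.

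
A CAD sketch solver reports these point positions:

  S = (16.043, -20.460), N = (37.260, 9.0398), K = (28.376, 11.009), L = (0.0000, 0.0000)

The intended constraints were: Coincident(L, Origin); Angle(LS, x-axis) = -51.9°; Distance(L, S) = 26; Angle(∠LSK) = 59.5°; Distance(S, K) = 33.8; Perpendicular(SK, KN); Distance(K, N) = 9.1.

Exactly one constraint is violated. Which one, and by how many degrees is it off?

Perpendicular(SK, KN) — off by 8.90°.

L = (0.00, 0.00) ✓; LS at -51.90° ✓; |LS| = 26.00 ✓; ∠LSK = 59.50° ✓; |SK| = 33.80 ✓; ∠(SK, KN) = 81.10° ✗; |KN| = 9.100 ✓.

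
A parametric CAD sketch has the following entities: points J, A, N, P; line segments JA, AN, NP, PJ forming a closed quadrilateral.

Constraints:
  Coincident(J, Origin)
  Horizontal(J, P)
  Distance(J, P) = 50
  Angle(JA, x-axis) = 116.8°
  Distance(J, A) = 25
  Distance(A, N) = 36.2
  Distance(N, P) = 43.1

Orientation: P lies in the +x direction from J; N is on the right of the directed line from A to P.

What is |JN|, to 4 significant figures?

11.49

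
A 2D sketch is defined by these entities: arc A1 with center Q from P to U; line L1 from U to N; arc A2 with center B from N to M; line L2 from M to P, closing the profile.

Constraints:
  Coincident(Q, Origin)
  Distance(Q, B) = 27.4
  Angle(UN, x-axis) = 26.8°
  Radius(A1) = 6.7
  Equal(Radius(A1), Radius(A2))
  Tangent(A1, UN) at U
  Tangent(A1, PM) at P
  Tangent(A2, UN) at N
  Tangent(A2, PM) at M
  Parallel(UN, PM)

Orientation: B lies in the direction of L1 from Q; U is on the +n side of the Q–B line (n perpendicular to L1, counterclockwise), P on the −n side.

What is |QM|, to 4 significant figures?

28.21

The slot axis is L1's direction at 26.8°, so u = (cos 26.8°, sin 26.8°) = (0.8926, 0.4509) and n = (−sin 26.8°, cos 26.8°) = (-0.4509, 0.8926). Q is at the origin and B lies 27.4 along u from Q, so B = 27.4·u = (24.46, 12.35). Tangency of A1 to both parallel lines with radius 6.7 puts U and P at Q ± 6.7·n: U = (-3.021, 5.980), P = (3.021, -5.980). Equal radii place N and M the same way about B: N = B + 6.7·n = (21.44, 18.33), M = B − 6.7·n = (27.48, 6.374). Then |QM| = |M − Q| = 28.21.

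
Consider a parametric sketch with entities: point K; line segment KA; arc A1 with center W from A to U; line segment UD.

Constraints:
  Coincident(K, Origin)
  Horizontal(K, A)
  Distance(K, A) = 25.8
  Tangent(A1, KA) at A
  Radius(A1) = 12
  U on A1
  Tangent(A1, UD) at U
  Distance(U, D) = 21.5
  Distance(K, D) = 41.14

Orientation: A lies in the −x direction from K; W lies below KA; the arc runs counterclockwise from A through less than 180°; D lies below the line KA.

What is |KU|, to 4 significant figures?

40.05

Checks: |KA| = 25.80 ✓; |WU| = 12.00 ✓; ∠(WU, UD) = 90.00° ✓; |UD| = 21.50 ✓; |KD| = 41.14 ✓.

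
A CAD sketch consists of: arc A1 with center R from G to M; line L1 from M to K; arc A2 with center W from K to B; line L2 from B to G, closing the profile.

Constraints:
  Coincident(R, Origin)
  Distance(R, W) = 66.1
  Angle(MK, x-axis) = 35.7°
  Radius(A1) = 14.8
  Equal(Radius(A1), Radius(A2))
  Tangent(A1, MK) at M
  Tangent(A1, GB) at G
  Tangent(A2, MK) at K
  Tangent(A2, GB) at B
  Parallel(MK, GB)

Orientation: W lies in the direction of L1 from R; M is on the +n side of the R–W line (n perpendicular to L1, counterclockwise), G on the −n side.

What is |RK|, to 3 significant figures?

67.7

Tangency of A1 to both parallel lines with radius 14.8 puts M and G at R ± 14.8·n: M = (-8.64, 12.0), G = (8.64, -12.0). Equal radii place K and B the same way about W: K = W + 14.8·n = (45.0, 50.6), B = W − 14.8·n = (62.3, 26.6). Then |RK| = |K − R| = 67.7.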